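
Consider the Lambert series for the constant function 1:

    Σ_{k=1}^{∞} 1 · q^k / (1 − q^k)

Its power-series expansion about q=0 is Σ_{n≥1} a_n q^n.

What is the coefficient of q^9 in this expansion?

n=9: 9·1 3·3 1·9  f→[1+1+1]=3

a_9 = 3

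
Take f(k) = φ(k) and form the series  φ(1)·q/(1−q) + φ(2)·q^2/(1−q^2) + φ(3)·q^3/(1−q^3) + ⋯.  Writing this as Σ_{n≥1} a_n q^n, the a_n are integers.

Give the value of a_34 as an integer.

[q^34] φ(34)=16,φ(17)=16,φ(2)=1,φ(1)=1 ⇒ 34

a_34 = 34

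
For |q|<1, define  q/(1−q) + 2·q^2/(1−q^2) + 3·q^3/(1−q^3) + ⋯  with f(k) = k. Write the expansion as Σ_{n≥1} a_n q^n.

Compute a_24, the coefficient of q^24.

n=24: 24·1 12·2 8·3 6·4 4·6 3·8 2·12 1·24  f→[24+12+8+6+4+3+2+1]=60

a_24 = 60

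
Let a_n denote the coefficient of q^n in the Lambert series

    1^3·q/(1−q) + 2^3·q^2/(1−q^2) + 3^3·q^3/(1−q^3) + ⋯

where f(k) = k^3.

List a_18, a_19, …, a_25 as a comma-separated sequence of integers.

6813, 6860, 9198, 9632, 11988, 12168, 16380, 15751

d|18:{1,2,3,6,9,18}  Σf=1+8+27+216+729+5832=6813
n=19: 19·1 1·19  f→[6859+1]=6860
n=20: 1·20 2·10 4·5 5·4 10·2 20·1  f→[1+8+64+125+1000+8000]=9198
d|21:{21,7,3,1}  Σf=9261+343+27+1=9632
d|22:{1,2,11,22}  Σf=1+8+1331+10648=11988
n=23: 1·23 23·1  f→[1+12167]=12168
d|24:{24,12,8,6,4,3,2,1}  Σf=13824+1728+512+216+64+27+8+1=16380
[q^25] f(1)=1,f(5)=125,f(25)=15625 ⇒ 15751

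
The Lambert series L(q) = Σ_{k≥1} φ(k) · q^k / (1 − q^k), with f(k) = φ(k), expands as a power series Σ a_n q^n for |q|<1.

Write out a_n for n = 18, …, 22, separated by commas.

q^18  k|18↦φ(k): 1:1 2:1 3:2 6:2 9:6 18:6  a_18=18
[q^19] φ(19)=18,φ(1)=1 ⇒ 19
d|20:{1,2,4,5,10,20}  Σφ=1+1+2+4+4+8=20
n=21: 1·21 3·7 7·3 21·1  φ→[1+2+6+12]=21
q^22  k|22↦φ(k): 22:10 11:10 2:1 1:1  a_22=22

18, 19, 20, 21, 22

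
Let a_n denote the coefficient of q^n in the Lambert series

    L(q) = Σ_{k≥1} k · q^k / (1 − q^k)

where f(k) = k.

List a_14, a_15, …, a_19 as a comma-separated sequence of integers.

24, 24, 31, 18, 39, 20

[q^14] f(14)=14,f(7)=7,f(2)=2,f(1)=1 ⇒ 24
n=15: 15·1 5·3 3·5 1·15  f→[15+5+3+1]=24
n=16: 16·1 8·2 4·4 2·8 1·16  f→[16+8+4+2+1]=31
[q^17] f(1)=1,f(17)=17 ⇒ 18
n=18: 18·1 9·2 6·3 3·6 2·9 1·18  f→[18+9+6+3+2+1]=39
[q^19] f(19)=19,f(1)=1 ⇒ 20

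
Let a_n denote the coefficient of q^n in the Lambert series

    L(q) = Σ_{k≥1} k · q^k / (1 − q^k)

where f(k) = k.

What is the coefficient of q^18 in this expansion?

a_18 = 39

n=18: 1·18 2·9 3·6 6·3 9·2 18·1  f→[1+2+3+6+9+18]=39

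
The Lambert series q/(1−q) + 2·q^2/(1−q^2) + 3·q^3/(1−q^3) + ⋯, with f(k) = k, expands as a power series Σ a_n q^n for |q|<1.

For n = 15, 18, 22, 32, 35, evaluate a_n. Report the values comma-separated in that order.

q^15  k|15↦f(k): 1:1 3:3 5:5 15:15  a_15=24
d|18:{18,9,6,3,2,1}  Σf=18+9+6+3+2+1=39
d|22:{1,2,11,22}  Σf=1+2+11+22=36
d|32:{32,16,8,4,2,1}  Σf=32+16+8+4+2+1=63
n=35: 35·1 7·5 5·7 1·35  f→[35+7+5+1]=48

24, 39, 36, 63, 48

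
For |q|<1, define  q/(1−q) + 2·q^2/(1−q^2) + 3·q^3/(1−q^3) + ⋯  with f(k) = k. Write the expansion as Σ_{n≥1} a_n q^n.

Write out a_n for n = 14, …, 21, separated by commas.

24, 24, 31, 18, 39, 20, 42, 32

d|14:{1,2,7,14}  Σf=1+2+7+14=24
d|15:{1,3,5,15}  Σf=1+3+5+15=24
n=16: 16·1 8·2 4·4 2·8 1·16  f→[16+8+4+2+1]=31
[q^17] f(1)=1,f(17)=17 ⇒ 18
[q^18] f(1)=1,f(2)=2,f(3)=3,f(6)=6,f(9)=9,f(18)=18 ⇒ 39
n=19: 19·1 1·19  f→[19+1]=20
n=20: 20·1 10·2 5·4 4·5 2·10 1·20  f→[20+10+5+4+2+1]=42
n=21: 21·1 7·3 3·7 1·21  f→[21+7+3+1]=32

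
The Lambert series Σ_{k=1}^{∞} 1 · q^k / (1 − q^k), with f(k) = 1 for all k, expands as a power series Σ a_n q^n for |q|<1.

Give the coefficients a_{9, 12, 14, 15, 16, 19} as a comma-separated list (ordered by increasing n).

n=9: 9·1 3·3 1·9  f→[1+1+1]=3
[q^12] f(12)=1,f(6)=1,f(4)=1,f(3)=1,f(2)=1,f(1)=1 ⇒ 6
[q^14] f(1)=1,f(2)=1,f(7)=1,f(14)=1 ⇒ 4
q^15  k|15↦f(k): 15:1 5:1 3:1 1:1  a_15=4
[q^16] f(1)=1,f(2)=1,f(4)=1,f(8)=1,f(16)=1 ⇒ 5
q^19  k|19↦f(k): 1:1 19:1  a_19=2

3, 6, 4, 4, 5, 2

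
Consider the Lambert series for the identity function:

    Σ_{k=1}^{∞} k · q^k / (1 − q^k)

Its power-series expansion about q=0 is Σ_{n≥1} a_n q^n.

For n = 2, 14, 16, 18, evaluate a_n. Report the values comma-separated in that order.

[q^2] f(1)=1,f(2)=2 ⇒ 3
d|14:{14,7,2,1}  Σf=14+7+2+1=24
n=16: 16·1 8·2 4·4 2·8 1·16  f→[16+8+4+2+1]=31
n=18: 1·18 2·9 3·6 6·3 9·2 18·1  f→[1+2+3+6+9+18]=39

3, 24, 31, 39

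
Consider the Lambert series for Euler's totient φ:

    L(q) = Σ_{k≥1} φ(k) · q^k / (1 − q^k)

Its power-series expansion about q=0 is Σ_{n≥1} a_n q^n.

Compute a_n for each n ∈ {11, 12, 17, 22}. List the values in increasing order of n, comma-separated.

[q^11] φ(1)=1,φ(11)=10 ⇒ 11
q^12  k|12↦φ(k): 12:4 6:2 4:2 3:2 2:1 1:1  a_12=12
n=17: 17·1 1·17  φ→[16+1]=17
n=22: 22·1 11·2 2·11 1·22  φ→[10+10+1+1]=22

11, 12, 17, 22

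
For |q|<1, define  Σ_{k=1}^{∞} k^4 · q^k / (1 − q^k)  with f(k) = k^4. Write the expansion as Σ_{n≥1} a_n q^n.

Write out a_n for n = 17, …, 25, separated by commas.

n=17: 1·17 17·1  f→[1+83521]=83522
q^18  k|18↦f(k): 1:1 2:16 3:81 6:1296 9:6561 18:104976  a_18=112931
d|19:{19,1}  Σf=130321+1=130322
n=20: 1·20 2·10 4·5 5·4 10·2 20·1  f→[1+16+256+625+10000+160000]=170898
q^21  k|21↦f(k): 21:194481 7:2401 3:81 1:1  a_21=196964
q^22  k|22↦f(k): 1:1 2:16 11:14641 22:234256  a_22=248914
d|23:{1,23}  Σf=1+279841=279842
[q^24] f(1)=1,f(2)=16,f(3)=81,f(4)=256,f(6)=1296,f(8)=4096,f(12)=20736,f(24)=331776 ⇒ 358258
n=25: 1·25 5·5 25·1  f→[1+625+390625]=391251

83522, 112931, 130322, 170898, 196964, 248914, 279842, 358258, 391251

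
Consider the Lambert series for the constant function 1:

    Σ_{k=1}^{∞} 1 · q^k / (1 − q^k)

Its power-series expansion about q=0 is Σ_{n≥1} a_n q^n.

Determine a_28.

d|28:{28,14,7,4,2,1}  Σf=1+1+1+1+1+1=6

a_28 = 6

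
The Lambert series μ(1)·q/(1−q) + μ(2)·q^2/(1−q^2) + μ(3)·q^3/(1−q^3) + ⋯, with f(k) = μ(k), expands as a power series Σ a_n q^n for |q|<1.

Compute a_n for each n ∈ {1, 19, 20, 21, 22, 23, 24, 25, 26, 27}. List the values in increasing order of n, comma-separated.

1, 0, 0, 0, 0, 0, 0, 0, 0, 0

d|1:{1}  Σμ=1=1
[q^19] μ(1)=1,μ(19)=-1 ⇒ 0
[q^20] μ(1)=1,μ(2)=-1,μ(4)=0,μ(5)=-1,μ(10)=1,μ(20)=0 ⇒ 0
[q^21] μ(1)=1,μ(3)=-1,μ(7)=-1,μ(21)=1 ⇒ 0
d|22:{22,11,2,1}  Σμ=1+(-1)+(-1)+1=0
[q^23] μ(23)=-1,μ(1)=1 ⇒ 0
q^24  k|24↦μ(k): 1:1 2:-1 3:-1 4:0 6:1 8:0 12:0 24:0  a_24=0
[q^25] μ(25)=0,μ(5)=-1,μ(1)=1 ⇒ 0
d|26:{1,2,13,26}  Σμ=1+(-1)+(-1)+1=0
d|27:{1,3,9,27}  Σμ=1+(-1)+0+0=0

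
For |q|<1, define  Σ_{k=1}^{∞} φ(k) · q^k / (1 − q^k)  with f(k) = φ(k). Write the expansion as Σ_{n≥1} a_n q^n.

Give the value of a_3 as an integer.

q^3  k|3↦φ(k): 1:1 3:2  a_3=3

a_3 = 3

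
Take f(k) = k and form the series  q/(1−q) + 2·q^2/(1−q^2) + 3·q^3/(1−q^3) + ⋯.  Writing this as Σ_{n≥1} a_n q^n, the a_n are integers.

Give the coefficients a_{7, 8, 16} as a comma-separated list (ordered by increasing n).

8, 15, 31

n=7: 7·1 1·7  f→[7+1]=8
q^8  k|8↦f(k): 8:8 4:4 2:2 1:1  a_8=15
n=16: 1·16 2·8 4·4 8·2 16·1  f→[1+2+4+8+16]=31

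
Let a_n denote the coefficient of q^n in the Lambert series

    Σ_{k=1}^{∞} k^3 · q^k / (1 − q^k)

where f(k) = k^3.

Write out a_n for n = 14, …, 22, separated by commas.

d|14:{1,2,7,14}  Σf=1+8+343+2744=3096
q^15  k|15↦f(k): 1:1 3:27 5:125 15:3375  a_15=3528
d|16:{1,2,4,8,16}  Σf=1+8+64+512+4096=4681
d|17:{17,1}  Σf=4913+1=4914
q^18  k|18↦f(k): 1:1 2:8 3:27 6:216 9:729 18:5832  a_18=6813
n=19: 1·19 19·1  f→[1+6859]=6860
d|20:{20,10,5,4,2,1}  Σf=8000+1000+125+64+8+1=9198
q^21  k|21↦f(k): 21:9261 7:343 3:27 1:1  a_21=9632
[q^22] f(22)=10648,f(11)=1331,f(2)=8,f(1)=1 ⇒ 11988

3096, 3528, 4681, 4914, 6813, 6860, 9198, 9632, 11988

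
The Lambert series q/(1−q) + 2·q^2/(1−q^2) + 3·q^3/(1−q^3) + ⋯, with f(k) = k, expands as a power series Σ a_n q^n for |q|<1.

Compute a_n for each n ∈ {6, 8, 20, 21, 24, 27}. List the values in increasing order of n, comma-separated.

[q^6] f(1)=1,f(2)=2,f(3)=3,f(6)=6 ⇒ 12
[q^8] f(1)=1,f(2)=2,f(4)=4,f(8)=8 ⇒ 15
d|20:{20,10,5,4,2,1}  Σf=20+10+5+4+2+1=42
d|21:{1,3,7,21}  Σf=1+3+7+21=32
n=24: 1·24 2·12 3·8 4·6 6·4 8·3 12·2 24·1  f→[1+2+3+4+6+8+12+24]=60
n=27: 27·1 9·3 3·9 1·27  f→[27+9+3+1]=40

12, 15, 42, 32, 60, 40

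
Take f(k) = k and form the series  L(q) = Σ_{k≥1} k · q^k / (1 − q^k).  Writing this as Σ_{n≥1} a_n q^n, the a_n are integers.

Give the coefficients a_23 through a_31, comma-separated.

24, 60, 31, 42, 40, 56, 30, 72, 32

q^23  k|23↦f(k): 1:1 23:23  a_23=24
n=24: 24·1 12·2 8·3 6·4 4·6 3·8 2·12 1·24  f→[24+12+8+6+4+3+2+1]=60
q^25  k|25↦f(k): 25:25 5:5 1:1  a_25=31
q^26  k|26↦f(k): 1:1 2:2 13:13 26:26  a_26=42
n=27: 27·1 9·3 3·9 1·27  f→[27+9+3+1]=40
d|28:{1,2,4,7,14,28}  Σf=1+2+4+7+14+28=56
[q^29] f(1)=1,f(29)=29 ⇒ 30
[q^30] f(30)=30,f(15)=15,f(10)=10,f(6)=6,f(5)=5,f(3)=3,f(2)=2,f(1)=1 ⇒ 72
q^31  k|31↦f(k): 31:31 1:1  a_31=32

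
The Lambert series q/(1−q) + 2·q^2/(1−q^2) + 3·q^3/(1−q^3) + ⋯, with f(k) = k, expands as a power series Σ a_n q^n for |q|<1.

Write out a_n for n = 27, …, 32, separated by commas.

40, 56, 30, 72, 32, 63

d|27:{27,9,3,1}  Σf=27+9+3+1=40
[q^28] f(1)=1,f(2)=2,f(4)=4,f(7)=7,f(14)=14,f(28)=28 ⇒ 56
[q^29] f(29)=29,f(1)=1 ⇒ 30
q^30  k|30↦f(k): 30:30 15:15 10:10 6:6 5:5 3:3 2:2 1:1  a_30=72
d|31:{31,1}  Σf=31+1=32
[q^32] f(32)=32,f(16)=16,f(8)=8,f(4)=4,f(2)=2,f(1)=1 ⇒ 63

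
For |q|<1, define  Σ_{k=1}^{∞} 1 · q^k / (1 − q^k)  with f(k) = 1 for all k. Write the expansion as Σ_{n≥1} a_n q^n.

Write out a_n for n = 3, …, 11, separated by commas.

q^3  k|3↦f(k): 1:1 3:1  a_3=2
[q^4] f(4)=1,f(2)=1,f(1)=1 ⇒ 3
d|5:{1,5}  Σf=1+1=2
d|6:{1,2,3,6}  Σf=1+1+1+1=4
n=7: 1·7 7·1  f→[1+1]=2
[q^8] f(8)=1,f(4)=1,f(2)=1,f(1)=1 ⇒ 4
d|9:{1,3,9}  Σf=1+1+1=3
[q^10] f(1)=1,f(2)=1,f(5)=1,f(10)=1 ⇒ 4
q^11  k|11↦f(k): 11:1 1:1  a_11=2

2, 3, 2, 4, 2, 4, 3, 4, 2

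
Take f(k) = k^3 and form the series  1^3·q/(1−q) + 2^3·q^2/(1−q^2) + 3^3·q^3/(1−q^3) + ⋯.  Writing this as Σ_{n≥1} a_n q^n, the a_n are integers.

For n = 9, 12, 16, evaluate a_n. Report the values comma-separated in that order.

757, 2044, 4681

n=9: 9·1 3·3 1·9  f→[729+27+1]=757
n=12: 12·1 6·2 4·3 3·4 2·6 1·12  f→[1728+216+64+27+8+1]=2044
d|16:{16,8,4,2,1}  Σf=4096+512+64+8+1=4681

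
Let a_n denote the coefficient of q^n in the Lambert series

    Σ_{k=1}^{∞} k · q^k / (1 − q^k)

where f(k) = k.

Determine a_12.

a_12 = 28

q^12  k|12↦f(k): 12:12 6:6 4:4 3:3 2:2 1:1  a_12=28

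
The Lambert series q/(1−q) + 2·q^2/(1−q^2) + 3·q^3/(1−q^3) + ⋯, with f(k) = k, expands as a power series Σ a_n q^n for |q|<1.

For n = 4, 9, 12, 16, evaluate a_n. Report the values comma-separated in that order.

d|4:{4,2,1}  Σf=4+2+1=7
q^9  k|9↦f(k): 9:9 3:3 1:1  a_9=13
n=12: 12·1 6·2 4·3 3·4 2·6 1·12  f→[12+6+4+3+2+1]=28
d|16:{1,2,4,8,16}  Σf=1+2+4+8+16=31

7, 13, 28, 31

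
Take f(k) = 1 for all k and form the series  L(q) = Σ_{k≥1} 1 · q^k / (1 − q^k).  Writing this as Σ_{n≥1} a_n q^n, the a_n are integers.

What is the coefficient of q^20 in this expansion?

d|20:{1,2,4,5,10,20}  Σf=1+1+1+1+1+1=6

a_20 = 6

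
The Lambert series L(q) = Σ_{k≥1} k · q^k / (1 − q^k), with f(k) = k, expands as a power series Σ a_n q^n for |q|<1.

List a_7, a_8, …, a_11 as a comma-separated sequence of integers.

8, 15, 13, 18, 12

q^7  k|7↦f(k): 7:7 1:1  a_7=8
n=8: 8·1 4·2 2·4 1·8  f→[8+4+2+1]=15
q^9  k|9↦f(k): 9:9 3:3 1:1  a_9=13
n=10: 1·10 2·5 5·2 10·1  f→[1+2+5+10]=18
[q^11] f(11)=11,f(1)=1 ⇒ 12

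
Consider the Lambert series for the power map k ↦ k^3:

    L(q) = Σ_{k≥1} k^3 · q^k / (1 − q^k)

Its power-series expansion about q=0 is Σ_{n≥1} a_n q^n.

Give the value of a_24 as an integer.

[q^24] f(1)=1,f(2)=8,f(3)=27,f(4)=64,f(6)=216,f(8)=512,f(12)=1728,f(24)=13824 ⇒ 16380

a_24 = 16380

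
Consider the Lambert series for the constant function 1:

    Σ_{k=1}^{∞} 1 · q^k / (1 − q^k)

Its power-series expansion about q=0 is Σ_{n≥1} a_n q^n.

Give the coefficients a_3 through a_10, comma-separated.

[q^3] f(1)=1,f(3)=1 ⇒ 2
n=4: 4·1 2·2 1·4  f→[1+1+1]=3
q^5  k|5↦f(k): 5:1 1:1  a_5=2
q^6  k|6↦f(k): 6:1 3:1 2:1 1:1  a_6=4
n=7: 7·1 1·7  f→[1+1]=2
n=8: 8·1 4·2 2·4 1·8  f→[1+1+1+1]=4
q^9  k|9↦f(k): 1:1 3:1 9:1  a_9=3
n=10: 1·10 2·5 5·2 10·1  f→[1+1+1+1]=4

2, 3, 2, 4, 2, 4, 3, 4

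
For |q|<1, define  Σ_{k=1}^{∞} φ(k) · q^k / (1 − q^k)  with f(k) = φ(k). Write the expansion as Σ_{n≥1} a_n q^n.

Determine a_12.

[q^12] φ(1)=1,φ(2)=1,φ(3)=2,φ(4)=2,φ(6)=2,φ(12)=4 ⇒ 12

a_12 = 12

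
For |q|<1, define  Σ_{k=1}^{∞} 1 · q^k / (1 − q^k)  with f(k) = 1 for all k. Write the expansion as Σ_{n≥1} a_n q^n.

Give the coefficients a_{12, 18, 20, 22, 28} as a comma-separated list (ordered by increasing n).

d|12:{1,2,3,4,6,12}  Σf=1+1+1+1+1+1=6
d|18:{18,9,6,3,2,1}  Σf=1+1+1+1+1+1=6
n=20: 20·1 10·2 5·4 4·5 2·10 1·20  f→[1+1+1+1+1+1]=6
d|22:{1,2,11,22}  Σf=1+1+1+1=4
q^28  k|28↦f(k): 1:1 2:1 4:1 7:1 14:1 28:1  a_28=6

6, 6, 6, 4, 6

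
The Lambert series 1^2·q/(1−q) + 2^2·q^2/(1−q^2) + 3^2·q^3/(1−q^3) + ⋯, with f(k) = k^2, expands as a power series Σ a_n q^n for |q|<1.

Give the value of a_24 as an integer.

[q^24] f(24)=576,f(12)=144,f(8)=64,f(6)=36,f(4)=16,f(3)=9,f(2)=4,f(1)=1 ⇒ 850

a_24 = 850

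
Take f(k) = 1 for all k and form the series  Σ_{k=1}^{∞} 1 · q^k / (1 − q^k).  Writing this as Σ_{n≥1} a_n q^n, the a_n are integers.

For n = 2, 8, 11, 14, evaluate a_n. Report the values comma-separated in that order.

q^2  k|2↦f(k): 2:1 1:1  a_2=2
n=8: 8·1 4·2 2·4 1·8  f→[1+1+1+1]=4
n=11: 11·1 1·11  f→[1+1]=2
n=14: 14·1 7·2 2·7 1·14  f→[1+1+1+1]=4

2, 4, 2, 4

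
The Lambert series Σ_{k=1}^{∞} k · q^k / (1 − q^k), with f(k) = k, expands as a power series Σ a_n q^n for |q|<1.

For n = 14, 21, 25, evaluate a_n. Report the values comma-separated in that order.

24, 32, 31

[q^14] f(1)=1,f(2)=2,f(7)=7,f(14)=14 ⇒ 24
q^21  k|21↦f(k): 21:21 7:7 3:3 1:1  a_21=32
d|25:{1,5,25}  Σf=1+5+25=31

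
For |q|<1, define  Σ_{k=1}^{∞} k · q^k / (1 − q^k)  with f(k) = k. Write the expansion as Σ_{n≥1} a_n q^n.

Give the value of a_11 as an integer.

d|11:{11,1}  Σf=11+1=12

a_11 = 12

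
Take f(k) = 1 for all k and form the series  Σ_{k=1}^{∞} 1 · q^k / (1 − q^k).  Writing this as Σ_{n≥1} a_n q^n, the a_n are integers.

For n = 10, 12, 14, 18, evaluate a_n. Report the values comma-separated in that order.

4, 6, 4, 6

n=10: 10·1 5·2 2·5 1·10  f→[1+1+1+1]=4
n=12: 12·1 6·2 4·3 3·4 2·6 1·12  f→[1+1+1+1+1+1]=6
[q^14] f(14)=1,f(7)=1,f(2)=1,f(1)=1 ⇒ 4
n=18: 1·18 2·9 3·6 6·3 9·2 18·1  f→[1+1+1+1+1+1]=6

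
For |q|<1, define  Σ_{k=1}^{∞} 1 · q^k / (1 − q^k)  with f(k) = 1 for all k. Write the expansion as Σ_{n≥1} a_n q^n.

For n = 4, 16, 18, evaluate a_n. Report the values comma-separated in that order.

d|4:{1,2,4}  Σf=1+1+1=3
[q^16] f(1)=1,f(2)=1,f(4)=1,f(8)=1,f(16)=1 ⇒ 5
[q^18] f(18)=1,f(9)=1,f(6)=1,f(3)=1,f(2)=1,f(1)=1 ⇒ 6

3, 5, 6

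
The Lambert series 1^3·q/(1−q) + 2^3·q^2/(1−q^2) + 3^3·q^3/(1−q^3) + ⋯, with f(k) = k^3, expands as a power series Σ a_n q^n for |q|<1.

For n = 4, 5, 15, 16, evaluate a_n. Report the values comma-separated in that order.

73, 126, 3528, 4681

n=4: 1·4 2·2 4·1  f→[1+8+64]=73
[q^5] f(5)=125,f(1)=1 ⇒ 126
[q^15] f(15)=3375,f(5)=125,f(3)=27,f(1)=1 ⇒ 3528
n=16: 16·1 8·2 4·4 2·8 1·16  f→[4096+512+64+8+1]=4681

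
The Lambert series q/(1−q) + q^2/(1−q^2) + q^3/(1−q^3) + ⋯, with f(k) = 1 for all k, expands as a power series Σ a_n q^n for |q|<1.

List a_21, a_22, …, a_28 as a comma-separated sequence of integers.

4, 4, 2, 8, 3, 4, 4, 6

d|21:{21,7,3,1}  Σf=1+1+1+1=4
d|22:{22,11,2,1}  Σf=1+1+1+1=4
n=23: 23·1 1·23  f→[1+1]=2
d|24:{24,12,8,6,4,3,2,1}  Σf=1+1+1+1+1+1+1+1=8
d|25:{1,5,25}  Σf=1+1+1=3
d|26:{1,2,13,26}  Σf=1+1+1+1=4
q^27  k|27↦f(k): 1:1 3:1 9:1 27:1  a_27=4
[q^28] f(28)=1,f(14)=1,f(7)=1,f(4)=1,f(2)=1,f(1)=1 ⇒ 6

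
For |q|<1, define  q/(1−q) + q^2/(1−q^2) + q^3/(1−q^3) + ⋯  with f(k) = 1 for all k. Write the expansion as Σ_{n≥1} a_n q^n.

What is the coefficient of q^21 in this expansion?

a_21 = 4

[q^21] f(1)=1,f(3)=1,f(7)=1,f(21)=1 ⇒ 4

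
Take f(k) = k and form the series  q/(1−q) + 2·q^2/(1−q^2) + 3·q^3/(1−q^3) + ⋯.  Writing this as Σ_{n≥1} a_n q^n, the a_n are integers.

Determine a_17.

n=17: 1·17 17·1  f→[1+17]=18

a_17 = 18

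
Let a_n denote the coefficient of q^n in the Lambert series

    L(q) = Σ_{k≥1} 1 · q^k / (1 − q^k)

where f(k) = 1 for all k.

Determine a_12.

n=12: 1·12 2·6 3·4 4·3 6·2 12·1  f→[1+1+1+1+1+1]=6

a_12 = 6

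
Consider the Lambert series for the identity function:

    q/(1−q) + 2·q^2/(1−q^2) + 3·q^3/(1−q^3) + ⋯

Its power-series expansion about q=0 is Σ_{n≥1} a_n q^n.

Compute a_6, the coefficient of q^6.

q^6  k|6↦f(k): 1:1 2:2 3:3 6:6  a_6=12

a_6 = 12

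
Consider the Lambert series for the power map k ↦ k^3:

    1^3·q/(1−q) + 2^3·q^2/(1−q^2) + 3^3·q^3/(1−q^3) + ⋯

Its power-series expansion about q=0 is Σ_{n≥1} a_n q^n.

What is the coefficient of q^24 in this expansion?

a_24 = 16380

[q^24] f(1)=1,f(2)=8,f(3)=27,f(4)=64,f(6)=216,f(8)=512,f(12)=1728,f(24)=13824 ⇒ 16380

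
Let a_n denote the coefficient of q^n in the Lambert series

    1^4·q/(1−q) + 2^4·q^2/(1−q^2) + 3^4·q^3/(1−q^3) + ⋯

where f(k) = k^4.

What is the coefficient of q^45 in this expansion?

d|45:{45,15,9,5,3,1}  Σf=4100625+50625+6561+625+81+1=4158518

a_45 = 4158518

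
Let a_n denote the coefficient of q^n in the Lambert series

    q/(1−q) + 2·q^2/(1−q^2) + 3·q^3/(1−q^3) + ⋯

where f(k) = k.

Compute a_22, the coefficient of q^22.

a_22 = 36

n=22: 22·1 11·2 2·11 1·22  f→[22+11+2+1]=36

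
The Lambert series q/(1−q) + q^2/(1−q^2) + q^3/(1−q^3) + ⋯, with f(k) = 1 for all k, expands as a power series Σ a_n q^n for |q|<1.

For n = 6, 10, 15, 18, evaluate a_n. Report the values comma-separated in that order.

4, 4, 4, 6

q^6  k|6↦f(k): 6:1 3:1 2:1 1:1  a_6=4
n=10: 10·1 5·2 2·5 1·10  f→[1+1+1+1]=4
d|15:{15,5,3,1}  Σf=1+1+1+1=4
d|18:{1,2,3,6,9,18}  Σf=1+1+1+1+1+1=6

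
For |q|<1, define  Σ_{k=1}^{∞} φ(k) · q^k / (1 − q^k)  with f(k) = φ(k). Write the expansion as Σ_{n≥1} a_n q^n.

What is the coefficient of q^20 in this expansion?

n=20: 1·20 2·10 4·5 5·4 10·2 20·1  φ→[1+1+2+4+4+8]=20

a_20 = 20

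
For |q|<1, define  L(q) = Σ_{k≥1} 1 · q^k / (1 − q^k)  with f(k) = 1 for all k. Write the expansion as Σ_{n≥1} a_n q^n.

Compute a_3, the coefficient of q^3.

a_3 = 2

q^3  k|3↦f(k): 3:1 1:1  a_3=2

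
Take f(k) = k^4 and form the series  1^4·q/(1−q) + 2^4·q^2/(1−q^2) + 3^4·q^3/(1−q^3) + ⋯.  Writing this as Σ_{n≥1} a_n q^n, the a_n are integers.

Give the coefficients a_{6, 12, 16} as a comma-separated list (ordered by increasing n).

[q^6] f(6)=1296,f(3)=81,f(2)=16,f(1)=1 ⇒ 1394
[q^12] f(12)=20736,f(6)=1296,f(4)=256,f(3)=81,f(2)=16,f(1)=1 ⇒ 22386
n=16: 16·1 8·2 4·4 2·8 1·16  f→[65536+4096+256+16+1]=69905

1394, 22386, 69905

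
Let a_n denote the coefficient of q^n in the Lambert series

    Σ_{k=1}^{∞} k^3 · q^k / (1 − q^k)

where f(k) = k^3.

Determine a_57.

n=57: 57·1 19·3 3·19 1·57  f→[185193+6859+27+1]=192080

a_57 = 192080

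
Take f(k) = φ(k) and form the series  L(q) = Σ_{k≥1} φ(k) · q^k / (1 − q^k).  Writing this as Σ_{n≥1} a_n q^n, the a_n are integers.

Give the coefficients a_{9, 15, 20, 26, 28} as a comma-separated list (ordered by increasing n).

d|9:{1,3,9}  Σφ=1+2+6=9
[q^15] φ(1)=1,φ(3)=2,φ(5)=4,φ(15)=8 ⇒ 15
q^20  k|20↦φ(k): 20:8 10:4 5:4 4:2 2:1 1:1  a_20=20
q^26  k|26↦φ(k): 26:12 13:12 2:1 1:1  a_26=26
[q^28] φ(28)=12,φ(14)=6,φ(7)=6,φ(4)=2,φ(2)=1,φ(1)=1 ⇒ 28

9, 15, 20, 26, 28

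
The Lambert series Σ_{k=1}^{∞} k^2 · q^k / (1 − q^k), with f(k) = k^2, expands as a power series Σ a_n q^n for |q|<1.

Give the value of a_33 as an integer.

d|33:{33,11,3,1}  Σf=1089+121+9+1=1220

a_33 = 1220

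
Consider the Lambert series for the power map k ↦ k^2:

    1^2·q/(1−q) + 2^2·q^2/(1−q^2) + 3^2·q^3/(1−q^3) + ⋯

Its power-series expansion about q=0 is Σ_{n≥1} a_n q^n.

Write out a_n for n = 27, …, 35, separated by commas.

q^27  k|27↦f(k): 27:729 9:81 3:9 1:1  a_27=820
n=28: 1·28 2·14 4·7 7·4 14·2 28·1  f→[1+4+16+49+196+784]=1050
q^29  k|29↦f(k): 1:1 29:841  a_29=842
d|30:{30,15,10,6,5,3,2,1}  Σf=900+225+100+36+25+9+4+1=1300
q^31  k|31↦f(k): 31:961 1:1  a_31=962
[q^32] f(1)=1,f(2)=4,f(4)=16,f(8)=64,f(16)=256,f(32)=1024 ⇒ 1365
d|33:{1,3,11,33}  Σf=1+9+121+1089=1220
d|34:{1,2,17,34}  Σf=1+4+289+1156=1450
[q^35] f(1)=1,f(5)=25,f(7)=49,f(35)=1225 ⇒ 1300

820, 1050, 842, 1300, 962, 1365, 1220, 1450, 1300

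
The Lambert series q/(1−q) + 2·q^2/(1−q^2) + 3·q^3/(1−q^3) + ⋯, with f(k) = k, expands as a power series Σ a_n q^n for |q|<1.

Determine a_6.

a_6 = 12

d|6:{1,2,3,6}  Σf=1+2+3+6=12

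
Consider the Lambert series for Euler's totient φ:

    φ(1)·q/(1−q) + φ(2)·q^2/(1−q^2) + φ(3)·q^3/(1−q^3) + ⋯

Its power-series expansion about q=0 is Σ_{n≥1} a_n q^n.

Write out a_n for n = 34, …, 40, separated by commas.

[q^34] φ(1)=1,φ(2)=1,φ(17)=16,φ(34)=16 ⇒ 34
d|35:{1,5,7,35}  Σφ=1+4+6+24=35
d|36:{1,2,3,4,6,9,12,18,36}  Σφ=1+1+2+2+2+6+4+6+12=36
q^37  k|37↦φ(k): 37:36 1:1  a_37=37
q^38  k|38↦φ(k): 1:1 2:1 19:18 38:18  a_38=38
d|39:{39,13,3,1}  Σφ=24+12+2+1=39
n=40: 1·40 2·20 4·10 5·8 8·5 10·4 20·2 40·1  φ→[1+1+2+4+4+4+8+16]=40

34, 35, 36, 37, 38, 39, 40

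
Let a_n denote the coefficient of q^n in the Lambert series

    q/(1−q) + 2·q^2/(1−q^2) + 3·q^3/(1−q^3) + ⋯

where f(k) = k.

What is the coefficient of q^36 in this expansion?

a_36 = 91

[q^36] f(1)=1,f(2)=2,f(3)=3,f(4)=4,f(6)=6,f(9)=9,f(12)=12,f(18)=18,f(36)=36 ⇒ 91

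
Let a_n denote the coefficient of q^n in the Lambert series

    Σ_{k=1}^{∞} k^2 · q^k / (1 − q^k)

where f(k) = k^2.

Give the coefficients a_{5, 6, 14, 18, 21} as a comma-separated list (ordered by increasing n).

[q^5] f(1)=1,f(5)=25 ⇒ 26
d|6:{6,3,2,1}  Σf=36+9+4+1=50
q^14  k|14↦f(k): 1:1 2:4 7:49 14:196  a_14=250
n=18: 1·18 2·9 3·6 6·3 9·2 18·1  f→[1+4+9+36+81+324]=455
[q^21] f(21)=441,f(7)=49,f(3)=9,f(1)=1 ⇒ 500

26, 50, 250, 455, 500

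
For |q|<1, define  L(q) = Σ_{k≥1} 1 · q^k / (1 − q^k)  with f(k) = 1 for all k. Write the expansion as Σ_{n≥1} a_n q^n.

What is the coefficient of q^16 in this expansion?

d|16:{1,2,4,8,16}  Σf=1+1+1+1+1=5

a_16 = 5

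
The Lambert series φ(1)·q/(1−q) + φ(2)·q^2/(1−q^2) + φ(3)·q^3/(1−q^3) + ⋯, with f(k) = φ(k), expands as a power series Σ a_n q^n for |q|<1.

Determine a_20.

n=20: 20·1 10·2 5·4 4·5 2·10 1·20  φ→[8+4+4+2+1+1]=20

a_20 = 20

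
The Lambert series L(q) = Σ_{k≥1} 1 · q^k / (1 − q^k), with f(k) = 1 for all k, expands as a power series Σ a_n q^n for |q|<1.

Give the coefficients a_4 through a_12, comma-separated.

3, 2, 4, 2, 4, 3, 4, 2, 6

q^4  k|4↦f(k): 4:1 2:1 1:1  a_4=3
q^5  k|5↦f(k): 5:1 1:1  a_5=2
q^6  k|6↦f(k): 1:1 2:1 3:1 6:1  a_6=4
d|7:{1,7}  Σf=1+1=2
d|8:{1,2,4,8}  Σf=1+1+1+1=4
[q^9] f(1)=1,f(3)=1,f(9)=1 ⇒ 3
n=10: 10·1 5·2 2·5 1·10  f→[1+1+1+1]=4
q^11  k|11↦f(k): 11:1 1:1  a_11=2
[q^12] f(1)=1,f(2)=1,f(3)=1,f(4)=1,f(6)=1,f(12)=1 ⇒ 6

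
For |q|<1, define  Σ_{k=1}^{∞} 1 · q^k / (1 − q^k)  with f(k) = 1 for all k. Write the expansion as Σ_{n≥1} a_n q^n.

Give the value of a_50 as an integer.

a_50 = 6

q^50  k|50↦f(k): 50:1 25:1 10:1 5:1 2:1 1:1  a_50=6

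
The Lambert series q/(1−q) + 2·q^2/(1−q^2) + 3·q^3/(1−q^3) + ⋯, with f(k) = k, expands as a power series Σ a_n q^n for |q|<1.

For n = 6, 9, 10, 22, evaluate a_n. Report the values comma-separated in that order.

[q^6] f(1)=1,f(2)=2,f(3)=3,f(6)=6 ⇒ 12
q^9  k|9↦f(k): 9:9 3:3 1:1  a_9=13
d|10:{1,2,5,10}  Σf=1+2+5+10=18
n=22: 1·22 2·11 11·2 22·1  f→[1+2+11+22]=36

12, 13, 18, 36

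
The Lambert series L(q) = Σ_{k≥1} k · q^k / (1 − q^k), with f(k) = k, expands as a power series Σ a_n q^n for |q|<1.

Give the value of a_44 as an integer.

a_44 = 84

q^44  k|44↦f(k): 1:1 2:2 4:4 11:11 22:22 44:44  a_44=84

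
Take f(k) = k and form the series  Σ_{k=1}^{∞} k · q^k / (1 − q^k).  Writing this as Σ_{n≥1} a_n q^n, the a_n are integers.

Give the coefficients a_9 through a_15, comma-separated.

13, 18, 12, 28, 14, 24, 24

q^9  k|9↦f(k): 9:9 3:3 1:1  a_9=13
n=10: 10·1 5·2 2·5 1·10  f→[10+5+2+1]=18
n=11: 1·11 11·1  f→[1+11]=12
[q^12] f(1)=1,f(2)=2,f(3)=3,f(4)=4,f(6)=6,f(12)=12 ⇒ 28
d|13:{13,1}  Σf=13+1=14
q^14  k|14↦f(k): 14:14 7:7 2:2 1:1  a_14=24
q^15  k|15↦f(k): 1:1 3:3 5:5 15:15  a_15=24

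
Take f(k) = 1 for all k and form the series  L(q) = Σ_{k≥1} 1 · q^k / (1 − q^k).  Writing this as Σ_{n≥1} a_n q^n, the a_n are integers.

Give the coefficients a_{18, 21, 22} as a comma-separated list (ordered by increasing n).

6, 4, 4

d|18:{18,9,6,3,2,1}  Σf=1+1+1+1+1+1=6
d|21:{21,7,3,1}  Σf=1+1+1+1=4
[q^22] f(1)=1,f(2)=1,f(11)=1,f(22)=1 ⇒ 4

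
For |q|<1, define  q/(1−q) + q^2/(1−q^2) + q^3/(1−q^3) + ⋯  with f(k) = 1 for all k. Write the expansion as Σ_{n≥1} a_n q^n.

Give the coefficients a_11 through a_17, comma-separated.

2, 6, 2, 4, 4, 5, 2

d|11:{1,11}  Σf=1+1=2
[q^12] f(12)=1,f(6)=1,f(4)=1,f(3)=1,f(2)=1,f(1)=1 ⇒ 6
n=13: 13·1 1·13  f→[1+1]=2
[q^14] f(14)=1,f(7)=1,f(2)=1,f(1)=1 ⇒ 4
d|15:{15,5,3,1}  Σf=1+1+1+1=4
d|16:{1,2,4,8,16}  Σf=1+1+1+1+1=5
d|17:{1,17}  Σf=1+1=2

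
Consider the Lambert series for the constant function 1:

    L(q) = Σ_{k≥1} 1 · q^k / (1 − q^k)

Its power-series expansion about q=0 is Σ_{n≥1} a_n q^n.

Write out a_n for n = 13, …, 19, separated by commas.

d|13:{1,13}  Σf=1+1=2
n=14: 14·1 7·2 2·7 1·14  f→[1+1+1+1]=4
[q^15] f(1)=1,f(3)=1,f(5)=1,f(15)=1 ⇒ 4
d|16:{16,8,4,2,1}  Σf=1+1+1+1+1=5
d|17:{17,1}  Σf=1+1=2
[q^18] f(1)=1,f(2)=1,f(3)=1,f(6)=1,f(9)=1,f(18)=1 ⇒ 6
[q^19] f(19)=1,f(1)=1 ⇒ 2

2, 4, 4, 5, 2, 6, 2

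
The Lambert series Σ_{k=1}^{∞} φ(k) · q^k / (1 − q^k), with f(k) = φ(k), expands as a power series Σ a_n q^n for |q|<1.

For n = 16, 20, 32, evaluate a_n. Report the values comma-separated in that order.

q^16  k|16↦φ(k): 16:8 8:4 4:2 2:1 1:1  a_16=16
d|20:{20,10,5,4,2,1}  Σφ=8+4+4+2+1+1=20
q^32  k|32↦φ(k): 32:16 16:8 8:4 4:2 2:1 1:1  a_32=32

16, 20, 32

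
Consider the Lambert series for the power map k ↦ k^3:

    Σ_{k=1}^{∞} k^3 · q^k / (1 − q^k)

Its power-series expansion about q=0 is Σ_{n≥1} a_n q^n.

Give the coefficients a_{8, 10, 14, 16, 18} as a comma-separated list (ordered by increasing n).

q^8  k|8↦f(k): 1:1 2:8 4:64 8:512  a_8=585
n=10: 10·1 5·2 2·5 1·10  f→[1000+125+8+1]=1134
q^14  k|14↦f(k): 1:1 2:8 7:343 14:2744  a_14=3096
q^16  k|16↦f(k): 16:4096 8:512 4:64 2:8 1:1  a_16=4681
[q^18] f(1)=1,f(2)=8,f(3)=27,f(6)=216,f(9)=729,f(18)=5832 ⇒ 6813

585, 1134, 3096, 4681, 6813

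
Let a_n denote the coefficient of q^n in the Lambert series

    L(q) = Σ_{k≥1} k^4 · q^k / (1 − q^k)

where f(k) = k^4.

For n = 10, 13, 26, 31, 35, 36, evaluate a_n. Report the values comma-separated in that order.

q^10  k|10↦f(k): 10:10000 5:625 2:16 1:1  a_10=10642
n=13: 1·13 13·1  f→[1+28561]=28562
[q^26] f(26)=456976,f(13)=28561,f(2)=16,f(1)=1 ⇒ 485554
n=31: 1·31 31·1  f→[1+923521]=923522
[q^35] f(1)=1,f(5)=625,f(7)=2401,f(35)=1500625 ⇒ 1503652
[q^36] f(36)=1679616,f(18)=104976,f(12)=20736,f(9)=6561,f(6)=1296,f(4)=256,f(3)=81,f(2)=16,f(1)=1 ⇒ 1813539

10642, 28562, 485554, 923522, 1503652, 1813539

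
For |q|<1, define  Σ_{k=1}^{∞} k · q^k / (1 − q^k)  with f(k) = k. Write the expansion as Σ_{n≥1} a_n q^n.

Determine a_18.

q^18  k|18↦f(k): 18:18 9:9 6:6 3:3 2:2 1:1  a_18=39

a_18 = 39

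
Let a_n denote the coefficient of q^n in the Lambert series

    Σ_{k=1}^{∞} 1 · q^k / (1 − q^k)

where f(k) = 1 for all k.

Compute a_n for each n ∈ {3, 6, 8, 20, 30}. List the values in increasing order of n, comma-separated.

2, 4, 4, 6, 8

q^3  k|3↦f(k): 3:1 1:1  a_3=2
d|6:{1,2,3,6}  Σf=1+1+1+1=4
[q^8] f(1)=1,f(2)=1,f(4)=1,f(8)=1 ⇒ 4
n=20: 1·20 2·10 4·5 5·4 10·2 20·1  f→[1+1+1+1+1+1]=6
n=30: 1·30 2·15 3·10 5·6 6·5 10·3 15·2 30·1  f→[1+1+1+1+1+1+1+1]=8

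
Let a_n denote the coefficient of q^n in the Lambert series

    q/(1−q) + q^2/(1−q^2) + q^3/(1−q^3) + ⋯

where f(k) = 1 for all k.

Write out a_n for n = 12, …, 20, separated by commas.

6, 2, 4, 4, 5, 2, 6, 2, 6

[q^12] f(1)=1,f(2)=1,f(3)=1,f(4)=1,f(6)=1,f(12)=1 ⇒ 6
[q^13] f(13)=1,f(1)=1 ⇒ 2
n=14: 14·1 7·2 2·7 1·14  f→[1+1+1+1]=4
d|15:{15,5,3,1}  Σf=1+1+1+1=4
[q^16] f(1)=1,f(2)=1,f(4)=1,f(8)=1,f(16)=1 ⇒ 5
[q^17] f(1)=1,f(17)=1 ⇒ 2
n=18: 1·18 2·9 3·6 6·3 9·2 18·1  f→[1+1+1+1+1+1]=6
[q^19] f(1)=1,f(19)=1 ⇒ 2
[q^20] f(1)=1,f(2)=1,f(4)=1,f(5)=1,f(10)=1,f(20)=1 ⇒ 6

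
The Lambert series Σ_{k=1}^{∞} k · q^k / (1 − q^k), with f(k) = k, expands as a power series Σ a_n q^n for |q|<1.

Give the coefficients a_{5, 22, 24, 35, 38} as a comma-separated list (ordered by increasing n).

q^5  k|5↦f(k): 1:1 5:5  a_5=6
n=22: 1·22 2·11 11·2 22·1  f→[1+2+11+22]=36
d|24:{1,2,3,4,6,8,12,24}  Σf=1+2+3+4+6+8+12+24=60
n=35: 35·1 7·5 5·7 1·35  f→[35+7+5+1]=48
[q^38] f(38)=38,f(19)=19,f(2)=2,f(1)=1 ⇒ 60

6, 36, 60, 48, 60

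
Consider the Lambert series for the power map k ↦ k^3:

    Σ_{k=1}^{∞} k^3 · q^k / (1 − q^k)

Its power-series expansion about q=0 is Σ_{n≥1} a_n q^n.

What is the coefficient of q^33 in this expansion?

n=33: 33·1 11·3 3·11 1·33  f→[35937+1331+27+1]=37296

a_33 = 37296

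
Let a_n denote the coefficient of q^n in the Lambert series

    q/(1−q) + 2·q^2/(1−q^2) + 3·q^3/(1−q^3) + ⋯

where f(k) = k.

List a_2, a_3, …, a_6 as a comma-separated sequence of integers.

n=2: 2·1 1·2  f→[2+1]=3
q^3  k|3↦f(k): 3:3 1:1  a_3=4
d|4:{1,2,4}  Σf=1+2+4=7
n=5: 5·1 1·5  f→[5+1]=6
[q^6] f(1)=1,f(2)=2,f(3)=3,f(6)=6 ⇒ 12

3, 4, 7, 6, 12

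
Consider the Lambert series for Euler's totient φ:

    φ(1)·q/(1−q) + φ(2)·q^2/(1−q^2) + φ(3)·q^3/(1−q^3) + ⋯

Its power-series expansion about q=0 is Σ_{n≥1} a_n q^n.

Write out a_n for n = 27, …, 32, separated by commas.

[q^27] φ(1)=1,φ(3)=2,φ(9)=6,φ(27)=18 ⇒ 27
q^28  k|28↦φ(k): 28:12 14:6 7:6 4:2 2:1 1:1  a_28=28
n=29: 29·1 1·29  φ→[28+1]=29
q^30  k|30↦φ(k): 1:1 2:1 3:2 5:4 6:2 10:4 15:8 30:8  a_30=30
n=31: 31·1 1·31  φ→[30+1]=31
[q^32] φ(32)=16,φ(16)=8,φ(8)=4,φ(4)=2,φ(2)=1,φ(1)=1 ⇒ 32

27, 28, 29, 30, 31, 32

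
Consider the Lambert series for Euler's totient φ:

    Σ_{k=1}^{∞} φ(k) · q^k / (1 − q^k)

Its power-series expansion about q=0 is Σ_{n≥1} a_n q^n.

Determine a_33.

[q^33] φ(1)=1,φ(3)=2,φ(11)=10,φ(33)=20 ⇒ 33

a_33 = 33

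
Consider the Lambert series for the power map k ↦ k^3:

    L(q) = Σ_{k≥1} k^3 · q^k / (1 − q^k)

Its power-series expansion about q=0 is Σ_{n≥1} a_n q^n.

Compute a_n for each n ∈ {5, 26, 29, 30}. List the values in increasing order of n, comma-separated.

[q^5] f(1)=1,f(5)=125 ⇒ 126
[q^26] f(1)=1,f(2)=8,f(13)=2197,f(26)=17576 ⇒ 19782
d|29:{1,29}  Σf=1+24389=24390
n=30: 30·1 15·2 10·3 6·5 5·6 3·10 2·15 1·30  f→[27000+3375+1000+216+125+27+8+1]=31752

126, 19782, 24390, 31752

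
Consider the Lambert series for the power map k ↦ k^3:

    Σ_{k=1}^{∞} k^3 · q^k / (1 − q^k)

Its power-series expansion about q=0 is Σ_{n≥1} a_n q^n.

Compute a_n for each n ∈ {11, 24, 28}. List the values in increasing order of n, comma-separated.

q^11  k|11↦f(k): 1:1 11:1331  a_11=1332
[q^24] f(24)=13824,f(12)=1728,f(8)=512,f(6)=216,f(4)=64,f(3)=27,f(2)=8,f(1)=1 ⇒ 16380
d|28:{1,2,4,7,14,28}  Σf=1+8+64+343+2744+21952=25112

1332, 16380, 25112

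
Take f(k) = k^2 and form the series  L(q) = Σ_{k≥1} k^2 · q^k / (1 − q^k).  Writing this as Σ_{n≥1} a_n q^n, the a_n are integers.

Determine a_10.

[q^10] f(1)=1,f(2)=4,f(5)=25,f(10)=100 ⇒ 130

a_10 = 130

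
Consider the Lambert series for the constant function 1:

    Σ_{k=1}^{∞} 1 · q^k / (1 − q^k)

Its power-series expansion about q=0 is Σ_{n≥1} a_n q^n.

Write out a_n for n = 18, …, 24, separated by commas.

6, 2, 6, 4, 4, 2, 8

d|18:{18,9,6,3,2,1}  Σf=1+1+1+1+1+1=6
[q^19] f(19)=1,f(1)=1 ⇒ 2
[q^20] f(1)=1,f(2)=1,f(4)=1,f(5)=1,f(10)=1,f(20)=1 ⇒ 6
q^21  k|21↦f(k): 21:1 7:1 3:1 1:1  a_21=4
n=22: 1·22 2·11 11·2 22·1  f→[1+1+1+1]=4
q^23  k|23↦f(k): 23:1 1:1  a_23=2
n=24: 24·1 12·2 8·3 6·4 4·6 3·8 2·12 1·24  f→[1+1+1+1+1+1+1+1]=8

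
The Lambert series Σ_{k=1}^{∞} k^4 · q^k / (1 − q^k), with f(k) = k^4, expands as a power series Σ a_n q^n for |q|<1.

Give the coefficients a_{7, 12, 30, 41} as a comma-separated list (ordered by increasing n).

n=7: 7·1 1·7  f→[2401+1]=2402
q^12  k|12↦f(k): 1:1 2:16 3:81 4:256 6:1296 12:20736  a_12=22386
n=30: 30·1 15·2 10·3 6·5 5·6 3·10 2·15 1·30  f→[810000+50625+10000+1296+625+81+16+1]=872644
q^41  k|41↦f(k): 41:2825761 1:1  a_41=2825762

2402, 22386, 872644, 2825762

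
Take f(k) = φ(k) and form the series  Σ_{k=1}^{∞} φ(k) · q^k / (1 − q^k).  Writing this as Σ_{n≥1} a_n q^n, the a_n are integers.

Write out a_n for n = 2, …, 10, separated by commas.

d|2:{1,2}  Σφ=1+1=2
d|3:{1,3}  Σφ=1+2=3
n=4: 1·4 2·2 4·1  φ→[1+1+2]=4
q^5  k|5↦φ(k): 5:4 1:1  a_5=5
q^6  k|6↦φ(k): 1:1 2:1 3:2 6:2  a_6=6
d|7:{1,7}  Σφ=1+6=7
[q^8] φ(1)=1,φ(2)=1,φ(4)=2,φ(8)=4 ⇒ 8
n=9: 1·9 3·3 9·1  φ→[1+2+6]=9
n=10: 1·10 2·5 5·2 10·1  φ→[1+1+4+4]=10

2, 3, 4, 5, 6, 7, 8, 9, 10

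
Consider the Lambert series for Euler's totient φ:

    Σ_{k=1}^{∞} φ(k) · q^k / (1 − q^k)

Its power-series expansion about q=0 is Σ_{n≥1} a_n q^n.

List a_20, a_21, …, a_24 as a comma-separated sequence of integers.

d|20:{20,10,5,4,2,1}  Σφ=8+4+4+2+1+1=20
q^21  k|21↦φ(k): 21:12 7:6 3:2 1:1  a_21=21
[q^22] φ(22)=10,φ(11)=10,φ(2)=1,φ(1)=1 ⇒ 22
n=23: 1·23 23·1  φ→[1+22]=23
[q^24] φ(1)=1,φ(2)=1,φ(3)=2,φ(4)=2,φ(6)=2,φ(8)=4,φ(12)=4,φ(24)=8 ⇒ 24

20, 21, 22, 23, 24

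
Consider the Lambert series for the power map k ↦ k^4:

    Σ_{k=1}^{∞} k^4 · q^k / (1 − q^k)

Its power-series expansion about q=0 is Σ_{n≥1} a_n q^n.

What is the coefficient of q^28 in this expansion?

a_28 = 655746

[q^28] f(1)=1,f(2)=16,f(4)=256,f(7)=2401,f(14)=38416,f(28)=614656 ⇒ 655746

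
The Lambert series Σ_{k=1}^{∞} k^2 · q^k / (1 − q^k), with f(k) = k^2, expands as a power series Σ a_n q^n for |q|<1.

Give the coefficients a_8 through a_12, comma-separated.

d|8:{8,4,2,1}  Σf=64+16+4+1=85
d|9:{9,3,1}  Σf=81+9+1=91
[q^10] f(1)=1,f(2)=4,f(5)=25,f(10)=100 ⇒ 130
q^11  k|11↦f(k): 11:121 1:1  a_11=122
q^12  k|12↦f(k): 1:1 2:4 3:9 4:16 6:36 12:144  a_12=210

85, 91, 130, 122, 210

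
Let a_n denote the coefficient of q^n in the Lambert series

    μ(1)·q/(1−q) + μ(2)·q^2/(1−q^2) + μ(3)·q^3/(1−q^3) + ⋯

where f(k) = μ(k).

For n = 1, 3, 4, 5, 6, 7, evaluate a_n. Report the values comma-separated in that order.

1, 0, 0, 0, 0, 0

d|1:{1}  Σμ=1=1
n=3: 1·3 3·1  μ→[1+(-1)]=0
[q^4] μ(1)=1,μ(2)=-1,μ(4)=0 ⇒ 0
q^5  k|5↦μ(k): 5:-1 1:1  a_5=0
d|6:{1,2,3,6}  Σμ=1+(-1)+(-1)+1=0
d|7:{1,7}  Σμ=1+(-1)=0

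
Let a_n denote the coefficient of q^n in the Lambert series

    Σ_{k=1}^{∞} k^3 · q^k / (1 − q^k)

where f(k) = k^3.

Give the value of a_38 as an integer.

a_38 = 61740

d|38:{38,19,2,1}  Σf=54872+6859+8+1=61740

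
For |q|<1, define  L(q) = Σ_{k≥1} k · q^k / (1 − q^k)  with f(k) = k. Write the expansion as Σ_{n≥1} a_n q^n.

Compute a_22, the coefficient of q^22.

d|22:{1,2,11,22}  Σf=1+2+11+22=36

a_22 = 36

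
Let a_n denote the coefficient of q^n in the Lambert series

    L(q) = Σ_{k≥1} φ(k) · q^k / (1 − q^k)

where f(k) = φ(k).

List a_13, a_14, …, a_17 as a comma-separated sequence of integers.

[q^13] φ(1)=1,φ(13)=12 ⇒ 13
[q^14] φ(1)=1,φ(2)=1,φ(7)=6,φ(14)=6 ⇒ 14
[q^15] φ(1)=1,φ(3)=2,φ(5)=4,φ(15)=8 ⇒ 15
q^16  k|16↦φ(k): 1:1 2:1 4:2 8:4 16:8  a_16=16
n=17: 17·1 1·17  φ→[16+1]=17

13, 14, 15, 16, 17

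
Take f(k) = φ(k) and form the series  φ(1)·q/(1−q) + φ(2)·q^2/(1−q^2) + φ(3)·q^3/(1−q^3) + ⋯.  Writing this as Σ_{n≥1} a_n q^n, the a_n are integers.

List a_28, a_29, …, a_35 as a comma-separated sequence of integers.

n=28: 28·1 14·2 7·4 4·7 2·14 1·28  φ→[12+6+6+2+1+1]=28
d|29:{1,29}  Σφ=1+28=29
q^30  k|30↦φ(k): 1:1 2:1 3:2 5:4 6:2 10:4 15:8 30:8  a_30=30
q^31  k|31↦φ(k): 1:1 31:30  a_31=31
q^32  k|32↦φ(k): 1:1 2:1 4:2 8:4 16:8 32:16  a_32=32
q^33  k|33↦φ(k): 1:1 3:2 11:10 33:20  a_33=33
q^34  k|34↦φ(k): 1:1 2:1 17:16 34:16  a_34=34
n=35: 1·35 5·7 7·5 35·1  φ→[1+4+6+24]=35

28, 29, 30, 31, 32, 33, 34, 35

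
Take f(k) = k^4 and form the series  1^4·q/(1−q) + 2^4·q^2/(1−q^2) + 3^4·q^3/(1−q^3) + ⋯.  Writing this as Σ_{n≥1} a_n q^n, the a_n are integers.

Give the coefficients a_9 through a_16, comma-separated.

6643, 10642, 14642, 22386, 28562, 40834, 51332, 69905

[q^9] f(1)=1,f(3)=81,f(9)=6561 ⇒ 6643
d|10:{10,5,2,1}  Σf=10000+625+16+1=10642
q^11  k|11↦f(k): 11:14641 1:1  a_11=14642
n=12: 1·12 2·6 3·4 4·3 6·2 12·1  f→[1+16+81+256+1296+20736]=22386
q^13  k|13↦f(k): 1:1 13:28561  a_13=28562
[q^14] f(14)=38416,f(7)=2401,f(2)=16,f(1)=1 ⇒ 40834
[q^15] f(15)=50625,f(5)=625,f(3)=81,f(1)=1 ⇒ 51332
n=16: 16·1 8·2 4·4 2·8 1·16  f→[65536+4096+256+16+1]=69905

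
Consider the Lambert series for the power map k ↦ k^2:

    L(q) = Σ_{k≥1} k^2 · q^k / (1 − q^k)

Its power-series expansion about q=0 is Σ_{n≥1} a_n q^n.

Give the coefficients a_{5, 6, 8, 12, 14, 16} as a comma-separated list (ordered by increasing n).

26, 50, 85, 210, 250, 341

[q^5] f(1)=1,f(5)=25 ⇒ 26
[q^6] f(6)=36,f(3)=9,f(2)=4,f(1)=1 ⇒ 50
n=8: 8·1 4·2 2·4 1·8  f→[64+16+4+1]=85
[q^12] f(12)=144,f(6)=36,f(4)=16,f(3)=9,f(2)=4,f(1)=1 ⇒ 210
q^14  k|14↦f(k): 1:1 2:4 7:49 14:196  a_14=250
n=16: 1·16 2·8 4·4 8·2 16·1  f→[1+4+16+64+256]=341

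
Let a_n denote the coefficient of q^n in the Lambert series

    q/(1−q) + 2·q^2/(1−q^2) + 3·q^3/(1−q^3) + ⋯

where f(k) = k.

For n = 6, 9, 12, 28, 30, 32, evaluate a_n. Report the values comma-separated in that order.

12, 13, 28, 56, 72, 63

[q^6] f(6)=6,f(3)=3,f(2)=2,f(1)=1 ⇒ 12
q^9  k|9↦f(k): 9:9 3:3 1:1  a_9=13
n=12: 1·12 2·6 3·4 4·3 6·2 12·1  f→[1+2+3+4+6+12]=28
n=28: 28·1 14·2 7·4 4·7 2·14 1·28  f→[28+14+7+4+2+1]=56
n=30: 30·1 15·2 10·3 6·5 5·6 3·10 2·15 1·30  f→[30+15+10+6+5+3+2+1]=72
[q^32] f(32)=32,f(16)=16,f(8)=8,f(4)=4,f(2)=2,f(1)=1 ⇒ 63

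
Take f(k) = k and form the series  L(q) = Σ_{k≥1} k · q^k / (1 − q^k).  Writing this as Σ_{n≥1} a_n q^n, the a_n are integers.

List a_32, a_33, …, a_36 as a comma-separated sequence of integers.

63, 48, 54, 48, 91

n=32: 1·32 2·16 4·8 8·4 16·2 32·1  f→[1+2+4+8+16+32]=63
n=33: 33·1 11·3 3·11 1·33  f→[33+11+3+1]=48
n=34: 1·34 2·17 17·2 34·1  f→[1+2+17+34]=54
d|35:{35,7,5,1}  Σf=35+7+5+1=48
d|36:{1,2,3,4,6,9,12,18,36}  Σf=1+2+3+4+6+9+12+18+36=91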